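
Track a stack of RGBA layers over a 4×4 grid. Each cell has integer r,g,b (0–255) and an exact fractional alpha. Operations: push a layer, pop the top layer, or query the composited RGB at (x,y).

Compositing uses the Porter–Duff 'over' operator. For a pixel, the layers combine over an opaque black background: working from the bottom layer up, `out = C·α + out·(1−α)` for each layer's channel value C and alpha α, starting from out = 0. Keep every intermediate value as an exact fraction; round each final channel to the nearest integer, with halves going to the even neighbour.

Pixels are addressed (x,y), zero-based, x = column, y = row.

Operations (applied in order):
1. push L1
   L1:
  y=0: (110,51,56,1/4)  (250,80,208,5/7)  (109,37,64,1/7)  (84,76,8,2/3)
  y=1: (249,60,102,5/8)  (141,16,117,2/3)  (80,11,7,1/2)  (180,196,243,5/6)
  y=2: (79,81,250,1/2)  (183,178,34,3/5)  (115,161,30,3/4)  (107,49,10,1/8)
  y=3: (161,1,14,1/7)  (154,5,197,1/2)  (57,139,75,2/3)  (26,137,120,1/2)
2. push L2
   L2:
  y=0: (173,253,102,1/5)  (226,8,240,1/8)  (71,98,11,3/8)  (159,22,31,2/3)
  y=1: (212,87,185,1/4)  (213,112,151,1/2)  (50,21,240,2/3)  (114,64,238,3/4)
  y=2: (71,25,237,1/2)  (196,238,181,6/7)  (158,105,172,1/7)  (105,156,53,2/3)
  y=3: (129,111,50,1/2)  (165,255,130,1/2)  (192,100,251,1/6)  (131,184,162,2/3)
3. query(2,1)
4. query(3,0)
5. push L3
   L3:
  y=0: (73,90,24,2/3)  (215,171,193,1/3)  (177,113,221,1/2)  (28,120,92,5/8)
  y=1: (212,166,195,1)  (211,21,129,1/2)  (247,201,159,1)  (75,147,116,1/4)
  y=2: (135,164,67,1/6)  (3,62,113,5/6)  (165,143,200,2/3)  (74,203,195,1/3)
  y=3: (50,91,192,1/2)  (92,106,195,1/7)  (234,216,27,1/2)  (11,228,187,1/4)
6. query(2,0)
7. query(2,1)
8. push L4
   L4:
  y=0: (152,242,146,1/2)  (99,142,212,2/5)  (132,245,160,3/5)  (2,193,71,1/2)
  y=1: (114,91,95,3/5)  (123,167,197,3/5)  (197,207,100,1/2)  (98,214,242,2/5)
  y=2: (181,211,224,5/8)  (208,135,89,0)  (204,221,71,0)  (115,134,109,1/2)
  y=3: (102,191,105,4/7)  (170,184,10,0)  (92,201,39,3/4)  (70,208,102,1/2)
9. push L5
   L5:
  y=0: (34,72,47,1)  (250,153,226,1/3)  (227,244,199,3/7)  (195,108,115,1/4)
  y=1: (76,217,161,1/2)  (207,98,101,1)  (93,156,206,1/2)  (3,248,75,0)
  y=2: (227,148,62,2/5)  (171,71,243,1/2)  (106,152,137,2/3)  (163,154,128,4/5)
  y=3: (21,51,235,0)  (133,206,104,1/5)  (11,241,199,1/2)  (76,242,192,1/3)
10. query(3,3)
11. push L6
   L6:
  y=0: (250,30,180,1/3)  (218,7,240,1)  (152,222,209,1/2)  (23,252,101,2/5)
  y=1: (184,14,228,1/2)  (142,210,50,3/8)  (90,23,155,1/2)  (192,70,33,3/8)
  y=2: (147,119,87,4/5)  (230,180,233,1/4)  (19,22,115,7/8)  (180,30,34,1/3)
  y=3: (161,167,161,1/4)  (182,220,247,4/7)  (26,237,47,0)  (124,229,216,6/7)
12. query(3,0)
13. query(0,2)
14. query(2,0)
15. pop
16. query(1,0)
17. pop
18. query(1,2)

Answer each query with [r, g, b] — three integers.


query (2,1) [L1,L2] — begin 0,0,0
after L1 α=1/2: [40, 11/2, 7/2]
after L2 α=2/3: [140/3, 95/6, 967/6]
rounded: [47, 16, 161]

(3,0) stack=L1,L2; from [0,0,0]:
+L1 (α=2/3) → [56, 152/3, 16/3]
+L2 (α=2/3) → [374/3, 284/9, 202/9]
rounded: [125, 32, 22]

at x=2,y=0 over L1,L2,L3:
L1 α=1/7: [109/7, 37/7, 64/7]
L2 α=3/8: [509/14, 2243/56, 551/56]
L3 α=1/2: [2987/28, 8571/112, 12927/112]
= [107, 77, 115]

at x=2,y=1 over L1,L2,L3:
after L1 α=1/2: [40, 11/2, 7/2]
after L2 α=2/3: [140/3, 95/6, 967/6]
after L3 α=1: [247, 201, 159]
rounded: [247, 201, 159]

(3,3) stack=L1,L2,L3,L4,L5; from [0,0,0]:
+L1 (α=1/2) → [13, 137/2, 60]
+L2 (α=2/3) → [275/3, 291/2, 128]
+L3 (α=1/4) → [143/2, 1329/8, 571/4]
+L4 (α=1/2) → [283/4, 2993/16, 979/8]
+L5 (α=1/3) → [145/2, 1643/8, 1747/12]
→ [72, 205, 146]

query (3,0) [L1,L2,L3,L4,L5,L6] — begin 0,0,0
+L1 (α=2/3) → [56, 152/3, 16/3]
+L2 (α=2/3) → [374/3, 284/9, 202/9]
+L3 (α=5/8) → [257/4, 521/6, 791/12]
+L4 (α=1/2) → [265/8, 1679/12, 1643/24]
+L5 (α=1/4) → [2355/32, 2111/16, 2563/32]
+L6 (α=2/5) → [8537/160, 14397/80, 14153/160]
rounded: [53, 180, 88]

(0,2) stack=L1,L2,L3,L4,L5,L6; from [0,0,0]:
+L1 (α=1/2) → [79/2, 81/2, 125]
+L2 (α=1/2) → [221/4, 131/4, 181]
+L3 (α=1/6) → [1645/24, 437/8, 162]
+L4 (α=5/8) → [8885/64, 9751/64, 803/4]
+L5 (α=2/5) → [55711/320, 48197/320, 581/4]
+L6 (α=4/5) → [243871/1600, 200517/1600, 1973/20]
= [152, 125, 99]

query (2,0) [L1,L2,L3,L4,L5,L6] — begin 0,0,0
L1 α=1/7: [109/7, 37/7, 64/7]
L2 α=3/8: [509/14, 2243/56, 551/56]
L3 α=1/2: [2987/28, 8571/112, 12927/112]
L4 α=3/5: [8531/70, 49731/280, 39807/280]
L5 α=3/7: [40897/245, 100971/490, 81597/490]
L6 α=1/2: [78137/490, 209751/980, 184007/980]
= [159, 214, 188]

query (1,0) [L1,L2,L3,L4,L5] — begin 0,0,0
+L1 (α=5/7) → [1250/7, 400/7, 1040/7]
+L2 (α=1/8) → [369/2, 51, 160]
+L3 (α=1/3) → [584/3, 91, 171]
+L4 (α=2/5) → [782/5, 557/5, 937/5]
+L5 (α=1/3) → [938/5, 1879/15, 3004/15]
rounded: [188, 125, 200]

at x=1,y=2 over L1,L2,L3,L4:
+L1 (α=3/5) → [549/5, 534/5, 102/5]
+L2 (α=6/7) → [6429/35, 7674/35, 5532/35]
+L3 (α=5/6) → [1159/35, 9262/105, 25307/210]
+L4 (α=0) → [1159/35, 9262/105, 25307/210]
= [33, 88, 121]


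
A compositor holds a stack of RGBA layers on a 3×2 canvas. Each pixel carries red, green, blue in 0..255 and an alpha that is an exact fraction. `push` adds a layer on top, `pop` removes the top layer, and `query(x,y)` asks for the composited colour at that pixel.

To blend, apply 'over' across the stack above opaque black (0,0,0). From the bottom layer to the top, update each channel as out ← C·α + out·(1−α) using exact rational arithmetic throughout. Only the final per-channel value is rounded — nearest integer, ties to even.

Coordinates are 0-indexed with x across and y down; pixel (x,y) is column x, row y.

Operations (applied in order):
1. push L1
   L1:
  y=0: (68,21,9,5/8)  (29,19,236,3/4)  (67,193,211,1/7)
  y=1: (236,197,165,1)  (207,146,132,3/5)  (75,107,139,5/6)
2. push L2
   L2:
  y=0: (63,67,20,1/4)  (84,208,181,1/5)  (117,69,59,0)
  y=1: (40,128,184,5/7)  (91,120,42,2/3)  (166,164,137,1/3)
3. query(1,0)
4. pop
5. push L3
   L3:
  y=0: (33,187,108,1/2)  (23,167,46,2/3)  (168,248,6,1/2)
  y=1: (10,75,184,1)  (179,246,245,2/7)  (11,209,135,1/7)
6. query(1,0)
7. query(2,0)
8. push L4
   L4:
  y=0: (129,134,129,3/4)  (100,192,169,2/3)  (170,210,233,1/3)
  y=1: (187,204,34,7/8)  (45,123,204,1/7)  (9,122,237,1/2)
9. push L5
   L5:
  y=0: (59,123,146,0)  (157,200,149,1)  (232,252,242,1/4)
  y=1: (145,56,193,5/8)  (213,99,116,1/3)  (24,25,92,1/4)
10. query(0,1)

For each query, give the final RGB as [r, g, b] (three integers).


query (1,0) [L1,L2] — begin 0,0,0
L1 α=3/4: [87/4, 57/4, 177]
L2 α=1/5: [171/5, 53, 889/5]
= [34, 53, 178]

(1,0) stack=L1,L3; from [0,0,0]:
+L1 (α=3/4) → [87/4, 57/4, 177]
+L3 (α=2/3) → [271/12, 1393/12, 269/3]
= [23, 116, 90]

query (2,0) [L1,L3] — begin 0,0,0
L1 α=1/7: [67/7, 193/7, 211/7]
L3 α=1/2: [1243/14, 1929/14, 253/14]
→ [89, 138, 18]

at x=0,y=1 over L1,L3,L4,L5:
+L1 (α=1) → [236, 197, 165]
+L3 (α=1) → [10, 75, 184]
+L4 (α=7/8) → [1319/8, 1503/8, 211/4]
+L5 (α=5/8) → [9757/64, 6749/64, 4493/32]
→ [152, 105, 140]


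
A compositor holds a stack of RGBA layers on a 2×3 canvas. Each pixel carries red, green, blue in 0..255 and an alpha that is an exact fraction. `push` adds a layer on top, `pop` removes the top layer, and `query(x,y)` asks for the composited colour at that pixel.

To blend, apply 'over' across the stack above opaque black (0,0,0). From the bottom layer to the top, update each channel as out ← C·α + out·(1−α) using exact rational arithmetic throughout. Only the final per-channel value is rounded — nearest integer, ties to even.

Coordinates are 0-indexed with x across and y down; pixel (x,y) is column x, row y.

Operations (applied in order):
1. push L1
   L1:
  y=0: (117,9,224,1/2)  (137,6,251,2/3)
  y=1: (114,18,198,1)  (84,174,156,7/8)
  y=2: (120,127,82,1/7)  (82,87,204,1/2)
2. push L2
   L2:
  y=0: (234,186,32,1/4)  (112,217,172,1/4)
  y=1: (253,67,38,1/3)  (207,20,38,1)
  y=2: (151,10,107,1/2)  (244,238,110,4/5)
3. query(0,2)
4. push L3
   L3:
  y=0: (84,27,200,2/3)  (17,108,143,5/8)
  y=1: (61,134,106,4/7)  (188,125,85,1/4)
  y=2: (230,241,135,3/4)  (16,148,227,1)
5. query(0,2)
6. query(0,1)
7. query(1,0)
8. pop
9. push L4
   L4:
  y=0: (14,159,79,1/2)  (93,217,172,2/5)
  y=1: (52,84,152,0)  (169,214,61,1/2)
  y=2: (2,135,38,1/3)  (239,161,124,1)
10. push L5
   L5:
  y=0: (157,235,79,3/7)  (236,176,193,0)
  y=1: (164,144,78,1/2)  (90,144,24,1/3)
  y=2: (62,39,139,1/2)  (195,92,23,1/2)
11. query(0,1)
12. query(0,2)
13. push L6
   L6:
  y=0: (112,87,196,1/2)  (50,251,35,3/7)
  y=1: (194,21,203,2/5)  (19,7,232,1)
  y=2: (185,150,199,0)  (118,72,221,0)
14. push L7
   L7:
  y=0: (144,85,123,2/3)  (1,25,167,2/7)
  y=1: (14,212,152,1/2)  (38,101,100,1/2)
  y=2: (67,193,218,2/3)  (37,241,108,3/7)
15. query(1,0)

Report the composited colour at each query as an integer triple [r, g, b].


query (0,2) [L1,L2] — begin 0,0,0
after L1 α=1/7: [120/7, 127/7, 82/7]
after L2 α=1/2: [1177/14, 197/14, 831/14]
= [84, 14, 59]

(0,2) stack=L1,L2,L3; from [0,0,0]:
+L1 (α=1/7) → [120/7, 127/7, 82/7]
+L2 (α=1/2) → [1177/14, 197/14, 831/14]
+L3 (α=3/4) → [10837/56, 10319/56, 6501/56]
= [194, 184, 116]

(0,1) stack=L1,L2,L3; from [0,0,0]:
L1 α=1: [114, 18, 198]
L2 α=1/3: [481/3, 103/3, 434/3]
L3 α=4/7: [725/7, 639/7, 858/7]
→ [104, 91, 123]

query (1,0) [L1,L2,L3] — begin 0,0,0
L1 α=2/3: [274/3, 4, 502/3]
L2 α=1/4: [193/2, 229/4, 337/2]
L3 α=5/8: [749/16, 2847/32, 2441/16]
→ [47, 89, 153]

query (0,1) [L1,L2,L4,L5] — begin 0,0,0
+L1 (α=1) → [114, 18, 198]
+L2 (α=1/3) → [481/3, 103/3, 434/3]
+L4 (α=0) → [481/3, 103/3, 434/3]
+L5 (α=1/2) → [973/6, 535/6, 334/3]
→ [162, 89, 111]

at x=0,y=2 over L1,L2,L4,L5:
L1 α=1/7: [120/7, 127/7, 82/7]
L2 α=1/2: [1177/14, 197/14, 831/14]
L4 α=1/3: [397/7, 1142/21, 1097/21]
L5 α=1/2: [831/14, 1961/42, 2008/21]
→ [59, 47, 96]

at x=1,y=0 over L1,L2,L4,L5,L6,L7:
L1 α=2/3: [274/3, 4, 502/3]
L2 α=1/4: [193/2, 229/4, 337/2]
L4 α=2/5: [951/10, 2423/20, 1699/10]
L5 α=0: [951/10, 2423/20, 1699/10]
L6 α=3/7: [2652/35, 884/5, 3923/35]
L7 α=2/7: [2666/49, 934/7, 6261/49]
→ [54, 133, 128]


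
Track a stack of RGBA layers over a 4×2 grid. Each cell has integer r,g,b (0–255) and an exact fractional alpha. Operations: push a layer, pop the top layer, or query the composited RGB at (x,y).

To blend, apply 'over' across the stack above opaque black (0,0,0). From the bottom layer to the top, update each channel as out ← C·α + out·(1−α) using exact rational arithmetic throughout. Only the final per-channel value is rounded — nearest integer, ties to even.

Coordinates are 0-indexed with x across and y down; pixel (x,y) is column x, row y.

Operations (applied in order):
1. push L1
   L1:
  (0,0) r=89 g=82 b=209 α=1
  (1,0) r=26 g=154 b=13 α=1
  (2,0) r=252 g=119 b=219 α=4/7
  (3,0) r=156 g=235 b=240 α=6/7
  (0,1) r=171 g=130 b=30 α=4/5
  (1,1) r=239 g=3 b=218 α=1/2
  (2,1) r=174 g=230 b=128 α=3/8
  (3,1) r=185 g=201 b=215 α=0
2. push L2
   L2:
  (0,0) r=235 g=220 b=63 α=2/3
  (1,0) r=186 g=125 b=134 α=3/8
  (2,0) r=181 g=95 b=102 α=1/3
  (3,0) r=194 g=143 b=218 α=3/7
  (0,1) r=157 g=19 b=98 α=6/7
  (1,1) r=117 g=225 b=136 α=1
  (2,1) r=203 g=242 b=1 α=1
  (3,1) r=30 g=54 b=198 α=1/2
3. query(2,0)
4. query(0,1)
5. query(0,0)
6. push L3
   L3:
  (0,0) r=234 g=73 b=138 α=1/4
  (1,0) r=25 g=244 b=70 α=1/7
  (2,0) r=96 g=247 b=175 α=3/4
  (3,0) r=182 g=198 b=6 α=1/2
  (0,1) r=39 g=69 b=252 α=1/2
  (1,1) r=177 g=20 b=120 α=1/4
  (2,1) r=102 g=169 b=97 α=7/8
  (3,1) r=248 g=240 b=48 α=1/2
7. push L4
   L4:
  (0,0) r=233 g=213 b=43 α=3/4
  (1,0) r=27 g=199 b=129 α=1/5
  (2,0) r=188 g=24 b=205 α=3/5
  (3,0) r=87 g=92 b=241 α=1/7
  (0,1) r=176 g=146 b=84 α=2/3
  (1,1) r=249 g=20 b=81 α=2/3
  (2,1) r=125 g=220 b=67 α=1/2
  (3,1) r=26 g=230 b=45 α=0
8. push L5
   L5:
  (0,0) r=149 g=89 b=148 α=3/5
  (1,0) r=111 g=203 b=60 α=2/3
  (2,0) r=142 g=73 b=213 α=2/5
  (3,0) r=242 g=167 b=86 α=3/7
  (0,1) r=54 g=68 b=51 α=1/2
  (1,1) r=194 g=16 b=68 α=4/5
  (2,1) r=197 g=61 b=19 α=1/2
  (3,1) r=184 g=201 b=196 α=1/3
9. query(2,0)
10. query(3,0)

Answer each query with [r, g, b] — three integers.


at x=2,y=0 over L1,L2:
L1 α=4/7: [144, 68, 876/7]
L2 α=1/3: [469/3, 77, 822/7]
rounded: [156, 77, 117]

query (0,1) [L1,L2] — begin 0,0,0
after L1 α=4/5: [684/5, 104, 24]
after L2 α=6/7: [5394/35, 218/7, 612/7]
= [154, 31, 87]

query (0,0) [L1,L2] — begin 0,0,0
after L1 α=1: [89, 82, 209]
after L2 α=2/3: [559/3, 174, 335/3]
= [186, 174, 112]

at x=2,y=0 over L1,L2,L3,L4,L5:
+L1 (α=4/7) → [144, 68, 876/7]
+L2 (α=1/3) → [469/3, 77, 822/7]
+L3 (α=3/4) → [1333/12, 409/2, 4497/28]
+L4 (α=3/5) → [4717/30, 481/5, 13107/70]
+L5 (α=2/5) → [7557/50, 2173/25, 69141/350]
rounded: [151, 87, 198]

at x=3,y=0 over L1,L2,L3,L4,L5:
+L1 (α=6/7) → [936/7, 1410/7, 1440/7]
+L2 (α=3/7) → [7818/49, 8643/49, 10338/49]
+L3 (α=1/2) → [8368/49, 18345/98, 5316/49]
+L4 (α=1/7) → [54471/343, 59543/343, 43705/343]
+L5 (α=3/7) → [466902/2401, 410015/2401, 263314/2401]
→ [194, 171, 110]


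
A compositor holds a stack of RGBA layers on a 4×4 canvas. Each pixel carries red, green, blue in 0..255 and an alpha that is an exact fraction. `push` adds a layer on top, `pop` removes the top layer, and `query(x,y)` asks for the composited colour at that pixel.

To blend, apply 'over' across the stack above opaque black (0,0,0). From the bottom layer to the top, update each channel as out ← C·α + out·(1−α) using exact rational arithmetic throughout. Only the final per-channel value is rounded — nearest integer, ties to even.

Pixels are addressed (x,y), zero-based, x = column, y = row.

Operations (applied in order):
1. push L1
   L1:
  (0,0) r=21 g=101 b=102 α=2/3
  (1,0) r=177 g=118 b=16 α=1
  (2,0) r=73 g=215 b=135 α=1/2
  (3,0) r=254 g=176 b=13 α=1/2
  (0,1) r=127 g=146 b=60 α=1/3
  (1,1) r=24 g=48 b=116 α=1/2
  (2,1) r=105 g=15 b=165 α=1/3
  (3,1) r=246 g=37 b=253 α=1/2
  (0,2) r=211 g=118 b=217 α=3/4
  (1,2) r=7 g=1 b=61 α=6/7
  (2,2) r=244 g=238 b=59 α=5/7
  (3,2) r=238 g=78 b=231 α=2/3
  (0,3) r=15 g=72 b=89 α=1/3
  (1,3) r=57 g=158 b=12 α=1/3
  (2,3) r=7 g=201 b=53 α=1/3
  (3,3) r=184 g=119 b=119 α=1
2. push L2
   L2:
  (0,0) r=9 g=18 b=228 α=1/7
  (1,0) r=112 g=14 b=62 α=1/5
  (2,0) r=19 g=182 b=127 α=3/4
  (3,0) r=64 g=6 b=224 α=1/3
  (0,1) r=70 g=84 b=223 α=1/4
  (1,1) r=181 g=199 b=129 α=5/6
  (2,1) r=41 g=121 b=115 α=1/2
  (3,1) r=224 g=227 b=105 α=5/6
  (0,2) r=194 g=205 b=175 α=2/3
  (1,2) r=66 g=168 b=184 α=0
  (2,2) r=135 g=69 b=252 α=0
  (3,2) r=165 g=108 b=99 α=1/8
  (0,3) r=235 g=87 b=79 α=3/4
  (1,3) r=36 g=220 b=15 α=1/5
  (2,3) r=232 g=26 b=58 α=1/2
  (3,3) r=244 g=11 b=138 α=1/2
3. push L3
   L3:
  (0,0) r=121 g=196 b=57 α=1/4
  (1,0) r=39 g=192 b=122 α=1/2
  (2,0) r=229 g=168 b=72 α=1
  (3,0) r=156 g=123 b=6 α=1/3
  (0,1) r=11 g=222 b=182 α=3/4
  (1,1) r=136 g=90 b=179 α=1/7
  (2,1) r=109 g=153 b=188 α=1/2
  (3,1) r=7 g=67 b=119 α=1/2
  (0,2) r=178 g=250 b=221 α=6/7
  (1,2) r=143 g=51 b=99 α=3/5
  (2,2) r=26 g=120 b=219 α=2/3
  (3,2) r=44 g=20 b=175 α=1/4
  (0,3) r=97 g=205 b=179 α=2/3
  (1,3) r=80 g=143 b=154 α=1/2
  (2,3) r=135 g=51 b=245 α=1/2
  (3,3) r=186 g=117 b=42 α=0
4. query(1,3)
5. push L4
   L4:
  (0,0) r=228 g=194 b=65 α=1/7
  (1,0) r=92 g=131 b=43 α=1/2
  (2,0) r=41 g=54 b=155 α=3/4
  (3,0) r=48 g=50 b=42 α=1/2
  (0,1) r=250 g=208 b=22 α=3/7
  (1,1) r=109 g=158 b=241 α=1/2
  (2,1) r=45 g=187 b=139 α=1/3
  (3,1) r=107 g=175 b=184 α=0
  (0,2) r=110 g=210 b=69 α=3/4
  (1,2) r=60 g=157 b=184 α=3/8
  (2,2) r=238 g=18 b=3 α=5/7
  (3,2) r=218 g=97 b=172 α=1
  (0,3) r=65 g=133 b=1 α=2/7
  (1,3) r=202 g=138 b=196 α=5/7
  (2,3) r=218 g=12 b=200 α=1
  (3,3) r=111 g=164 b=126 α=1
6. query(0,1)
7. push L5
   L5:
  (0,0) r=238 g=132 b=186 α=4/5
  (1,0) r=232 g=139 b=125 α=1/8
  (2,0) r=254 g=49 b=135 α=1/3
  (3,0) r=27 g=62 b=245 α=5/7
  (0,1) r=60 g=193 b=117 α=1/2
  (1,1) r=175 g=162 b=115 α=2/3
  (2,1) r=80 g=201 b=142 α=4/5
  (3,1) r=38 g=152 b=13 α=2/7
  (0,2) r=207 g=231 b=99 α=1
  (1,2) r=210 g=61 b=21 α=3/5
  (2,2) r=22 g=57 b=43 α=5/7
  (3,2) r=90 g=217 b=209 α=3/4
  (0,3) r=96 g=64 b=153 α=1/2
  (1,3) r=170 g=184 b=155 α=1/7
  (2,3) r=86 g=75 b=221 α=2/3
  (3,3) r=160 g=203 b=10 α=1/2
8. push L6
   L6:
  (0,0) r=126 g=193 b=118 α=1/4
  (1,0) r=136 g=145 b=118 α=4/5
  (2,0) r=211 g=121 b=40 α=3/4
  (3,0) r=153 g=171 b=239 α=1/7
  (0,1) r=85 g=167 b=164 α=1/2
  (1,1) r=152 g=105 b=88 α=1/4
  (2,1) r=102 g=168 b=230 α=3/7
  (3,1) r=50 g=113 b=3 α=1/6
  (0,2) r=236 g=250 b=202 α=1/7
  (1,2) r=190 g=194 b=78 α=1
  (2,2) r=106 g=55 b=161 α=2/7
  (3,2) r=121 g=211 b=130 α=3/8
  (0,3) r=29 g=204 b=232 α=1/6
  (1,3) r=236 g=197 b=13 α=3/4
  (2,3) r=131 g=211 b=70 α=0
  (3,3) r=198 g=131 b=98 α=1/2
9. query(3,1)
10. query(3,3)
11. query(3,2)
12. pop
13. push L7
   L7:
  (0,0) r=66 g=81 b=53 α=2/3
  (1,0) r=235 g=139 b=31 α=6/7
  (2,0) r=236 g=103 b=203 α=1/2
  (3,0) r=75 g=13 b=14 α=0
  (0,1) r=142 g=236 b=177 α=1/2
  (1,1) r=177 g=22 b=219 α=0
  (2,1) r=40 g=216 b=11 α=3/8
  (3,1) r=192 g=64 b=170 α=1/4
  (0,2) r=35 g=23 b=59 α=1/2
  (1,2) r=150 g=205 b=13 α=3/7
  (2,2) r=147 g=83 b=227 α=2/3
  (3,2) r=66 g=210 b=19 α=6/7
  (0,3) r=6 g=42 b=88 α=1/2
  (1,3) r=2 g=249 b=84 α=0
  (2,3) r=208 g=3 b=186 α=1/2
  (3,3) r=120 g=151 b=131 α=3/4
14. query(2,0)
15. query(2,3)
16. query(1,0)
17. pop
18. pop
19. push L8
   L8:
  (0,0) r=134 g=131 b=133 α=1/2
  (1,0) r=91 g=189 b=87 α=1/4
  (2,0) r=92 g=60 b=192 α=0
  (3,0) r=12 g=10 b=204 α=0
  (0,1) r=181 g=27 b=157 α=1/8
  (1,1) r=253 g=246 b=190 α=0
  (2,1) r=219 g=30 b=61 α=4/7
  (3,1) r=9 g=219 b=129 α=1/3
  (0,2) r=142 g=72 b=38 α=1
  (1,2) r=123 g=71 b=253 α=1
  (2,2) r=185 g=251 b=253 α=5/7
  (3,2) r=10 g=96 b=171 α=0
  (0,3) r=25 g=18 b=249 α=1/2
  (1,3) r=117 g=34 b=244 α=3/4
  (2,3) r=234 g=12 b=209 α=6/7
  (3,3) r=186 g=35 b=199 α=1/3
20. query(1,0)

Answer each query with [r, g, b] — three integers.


(1,3) stack=L1,L2,L3; from [0,0,0]:
+L1 (α=1/3) → [19, 158/3, 4]
+L2 (α=1/5) → [112/5, 1292/15, 31/5]
+L3 (α=1/2) → [256/5, 3437/30, 801/10]
rounded: [51, 115, 80]

at x=0,y=1 over L1,L2,L3,L4:
L1 α=1/3: [127/3, 146/3, 20]
L2 α=1/4: [197/4, 115/2, 283/4]
L3 α=3/4: [329/16, 1447/8, 2467/16]
L4 α=3/7: [3329/28, 385/2, 2731/28]
= [119, 192, 98]

at x=3,y=1 over L1,L2,L3,L4,L5,L6:
L1 α=1/2: [123, 37/2, 253/2]
L2 α=5/6: [1243/6, 769/4, 1303/12]
L3 α=1/2: [1285/12, 1037/8, 2731/24]
L4 α=0: [1285/12, 1037/8, 2731/24]
L5 α=2/7: [7337/84, 7617/56, 14279/168]
L6 α=1/6: [40885/504, 44413/336, 71899/1008]
→ [81, 132, 71]

query (3,3) [L1,L2,L3,L4,L5,L6] — begin 0,0,0
+L1 (α=1) → [184, 119, 119]
+L2 (α=1/2) → [214, 65, 257/2]
+L3 (α=0) → [214, 65, 257/2]
+L4 (α=1) → [111, 164, 126]
+L5 (α=1/2) → [271/2, 367/2, 68]
+L6 (α=1/2) → [667/4, 629/4, 83]
= [167, 157, 83]

(3,2) stack=L1,L2,L3,L4,L5,L6; from [0,0,0]:
+L1 (α=2/3) → [476/3, 52, 154]
+L2 (α=1/8) → [3827/24, 59, 1177/8]
+L3 (α=1/4) → [4179/32, 197/4, 4931/32]
+L4 (α=1) → [218, 97, 172]
+L5 (α=3/4) → [122, 187, 799/4]
+L6 (α=3/8) → [973/8, 196, 5555/32]
= [122, 196, 174]

query (2,0) [L1,L2,L3,L4,L5,L7] — begin 0,0,0
after L1 α=1/2: [73/2, 215/2, 135/2]
after L2 α=3/4: [187/8, 1307/8, 897/8]
after L3 α=1: [229, 168, 72]
after L4 α=3/4: [88, 165/2, 537/4]
after L5 α=1/3: [430/3, 214/3, 269/2]
after L7 α=1/2: [569/3, 523/6, 675/4]
→ [190, 87, 169]

query (2,3) [L1,L2,L3,L4,L5,L7] — begin 0,0,0
+L1 (α=1/3) → [7/3, 67, 53/3]
+L2 (α=1/2) → [703/6, 93/2, 227/6]
+L3 (α=1/2) → [1513/12, 195/4, 1697/12]
+L4 (α=1) → [218, 12, 200]
+L5 (α=2/3) → [130, 54, 214]
+L7 (α=1/2) → [169, 57/2, 200]
= [169, 28, 200]

(1,0) stack=L1,L2,L3,L4,L5,L7; from [0,0,0]:
L1 α=1: [177, 118, 16]
L2 α=1/5: [164, 486/5, 126/5]
L3 α=1/2: [203/2, 723/5, 368/5]
L4 α=1/2: [387/4, 689/5, 583/10]
L5 α=1/8: [3637/32, 2759/20, 5331/80]
L7 α=6/7: [48757/224, 2777/20, 20211/560]
= [218, 139, 36]

query (1,0) [L1,L2,L3,L4,L8] — begin 0,0,0
+L1 (α=1) → [177, 118, 16]
+L2 (α=1/5) → [164, 486/5, 126/5]
+L3 (α=1/2) → [203/2, 723/5, 368/5]
+L4 (α=1/2) → [387/4, 689/5, 583/10]
+L8 (α=1/4) → [1525/16, 753/5, 2619/40]
= [95, 151, 65]


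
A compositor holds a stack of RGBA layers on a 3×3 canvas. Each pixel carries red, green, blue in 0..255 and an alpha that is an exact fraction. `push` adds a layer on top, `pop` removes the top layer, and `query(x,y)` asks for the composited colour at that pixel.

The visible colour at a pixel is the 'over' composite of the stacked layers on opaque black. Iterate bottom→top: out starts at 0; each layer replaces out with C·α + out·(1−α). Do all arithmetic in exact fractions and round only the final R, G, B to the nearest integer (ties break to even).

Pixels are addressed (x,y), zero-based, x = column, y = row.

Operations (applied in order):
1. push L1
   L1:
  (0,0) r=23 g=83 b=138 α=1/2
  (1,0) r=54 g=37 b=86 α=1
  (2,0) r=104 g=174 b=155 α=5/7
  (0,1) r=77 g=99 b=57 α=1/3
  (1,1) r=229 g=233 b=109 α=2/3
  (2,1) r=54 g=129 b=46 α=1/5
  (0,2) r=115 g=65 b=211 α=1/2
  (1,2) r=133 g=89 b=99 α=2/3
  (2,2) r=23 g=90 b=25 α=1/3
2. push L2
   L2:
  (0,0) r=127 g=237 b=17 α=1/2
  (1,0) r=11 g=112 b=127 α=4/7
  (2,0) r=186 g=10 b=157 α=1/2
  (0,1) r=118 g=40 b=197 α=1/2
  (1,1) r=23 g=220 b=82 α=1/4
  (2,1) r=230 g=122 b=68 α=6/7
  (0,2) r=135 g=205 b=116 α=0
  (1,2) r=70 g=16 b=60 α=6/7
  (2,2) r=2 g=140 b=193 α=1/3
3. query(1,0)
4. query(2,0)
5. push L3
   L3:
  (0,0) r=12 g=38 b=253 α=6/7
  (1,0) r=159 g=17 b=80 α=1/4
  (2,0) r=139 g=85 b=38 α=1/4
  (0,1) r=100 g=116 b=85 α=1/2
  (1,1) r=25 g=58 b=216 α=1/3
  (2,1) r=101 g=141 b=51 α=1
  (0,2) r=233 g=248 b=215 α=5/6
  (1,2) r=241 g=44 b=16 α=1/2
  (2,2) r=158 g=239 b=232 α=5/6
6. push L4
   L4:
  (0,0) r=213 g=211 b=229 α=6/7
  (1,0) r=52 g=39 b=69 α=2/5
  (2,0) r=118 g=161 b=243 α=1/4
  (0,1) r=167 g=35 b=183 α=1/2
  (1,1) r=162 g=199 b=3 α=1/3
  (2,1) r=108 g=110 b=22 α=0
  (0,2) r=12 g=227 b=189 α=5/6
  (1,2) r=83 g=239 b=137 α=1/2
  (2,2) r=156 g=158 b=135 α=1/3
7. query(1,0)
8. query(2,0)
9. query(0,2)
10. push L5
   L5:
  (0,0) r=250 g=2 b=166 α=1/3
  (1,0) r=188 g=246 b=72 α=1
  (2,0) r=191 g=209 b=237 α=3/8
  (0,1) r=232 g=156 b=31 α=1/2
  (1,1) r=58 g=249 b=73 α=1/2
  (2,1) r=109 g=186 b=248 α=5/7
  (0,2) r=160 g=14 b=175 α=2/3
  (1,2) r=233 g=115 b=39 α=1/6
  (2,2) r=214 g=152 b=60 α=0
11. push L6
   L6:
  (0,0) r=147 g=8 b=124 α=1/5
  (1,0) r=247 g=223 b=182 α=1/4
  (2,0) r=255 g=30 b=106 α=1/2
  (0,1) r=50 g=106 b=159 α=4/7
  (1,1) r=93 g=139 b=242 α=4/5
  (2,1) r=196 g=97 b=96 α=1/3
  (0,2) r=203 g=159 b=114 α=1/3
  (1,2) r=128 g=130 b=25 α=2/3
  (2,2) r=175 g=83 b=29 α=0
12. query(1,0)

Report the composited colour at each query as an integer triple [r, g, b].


query (1,0) [L1,L2] — begin 0,0,0
after L1 α=1: [54, 37, 86]
after L2 α=4/7: [206/7, 559/7, 766/7]
rounded: [29, 80, 109]

at x=2,y=0 over L1,L2:
+L1 (α=5/7) → [520/7, 870/7, 775/7]
+L2 (α=1/2) → [911/7, 470/7, 937/7]
→ [130, 67, 134]

at x=1,y=0 over L1,L2,L3,L4:
+L1 (α=1) → [54, 37, 86]
+L2 (α=4/7) → [206/7, 559/7, 766/7]
+L3 (α=1/4) → [1731/28, 449/7, 1429/14]
+L4 (α=2/5) → [1621/28, 1893/35, 6219/70]
rounded: [58, 54, 89]

(2,0) stack=L1,L2,L3,L4; from [0,0,0]:
+L1 (α=5/7) → [520/7, 870/7, 775/7]
+L2 (α=1/2) → [911/7, 470/7, 937/7]
+L3 (α=1/4) → [1853/14, 2005/28, 3077/28]
+L4 (α=1/4) → [7211/56, 10523/112, 16035/112]
→ [129, 94, 143]

query (0,2) [L1,L2,L3,L4] — begin 0,0,0
after L1 α=1/2: [115/2, 65/2, 211/2]
after L2 α=0: [115/2, 65/2, 211/2]
after L3 α=5/6: [815/4, 2545/12, 787/4]
after L4 α=5/6: [1055/24, 16165/72, 4567/24]
= [44, 225, 190]

at x=1,y=0 over L1,L2,L3,L4,L5,L6:
L1 α=1: [54, 37, 86]
L2 α=4/7: [206/7, 559/7, 766/7]
L3 α=1/4: [1731/28, 449/7, 1429/14]
L4 α=2/5: [1621/28, 1893/35, 6219/70]
L5 α=1: [188, 246, 72]
L6 α=1/4: [811/4, 961/4, 199/2]
→ [203, 240, 100]


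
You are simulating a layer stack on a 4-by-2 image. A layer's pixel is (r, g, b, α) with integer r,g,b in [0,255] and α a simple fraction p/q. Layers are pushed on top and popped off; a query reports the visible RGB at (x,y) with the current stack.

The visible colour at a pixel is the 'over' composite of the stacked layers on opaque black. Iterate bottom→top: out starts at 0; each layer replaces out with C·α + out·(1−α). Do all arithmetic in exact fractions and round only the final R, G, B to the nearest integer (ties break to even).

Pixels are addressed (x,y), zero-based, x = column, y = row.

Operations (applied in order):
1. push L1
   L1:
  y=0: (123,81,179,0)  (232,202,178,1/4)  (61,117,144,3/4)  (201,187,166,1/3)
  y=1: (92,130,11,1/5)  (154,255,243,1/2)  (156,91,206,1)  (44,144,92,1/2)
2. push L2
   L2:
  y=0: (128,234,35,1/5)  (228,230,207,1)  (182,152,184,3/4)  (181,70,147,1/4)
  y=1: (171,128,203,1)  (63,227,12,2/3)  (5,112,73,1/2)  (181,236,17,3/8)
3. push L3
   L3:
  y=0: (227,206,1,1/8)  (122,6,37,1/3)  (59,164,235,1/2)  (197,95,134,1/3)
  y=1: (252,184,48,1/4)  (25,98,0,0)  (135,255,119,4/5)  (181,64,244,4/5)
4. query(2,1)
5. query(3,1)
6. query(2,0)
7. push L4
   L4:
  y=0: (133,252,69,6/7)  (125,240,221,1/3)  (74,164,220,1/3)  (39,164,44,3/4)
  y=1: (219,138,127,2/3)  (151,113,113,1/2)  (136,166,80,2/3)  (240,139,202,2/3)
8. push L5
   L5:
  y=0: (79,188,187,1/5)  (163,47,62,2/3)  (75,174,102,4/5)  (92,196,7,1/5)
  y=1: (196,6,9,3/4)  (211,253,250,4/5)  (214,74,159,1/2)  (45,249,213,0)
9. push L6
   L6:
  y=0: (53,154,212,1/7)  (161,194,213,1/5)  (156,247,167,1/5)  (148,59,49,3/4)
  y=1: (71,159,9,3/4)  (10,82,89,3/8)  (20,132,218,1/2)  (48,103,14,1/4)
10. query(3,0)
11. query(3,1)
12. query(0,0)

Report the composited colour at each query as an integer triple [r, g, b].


query (2,1) [L1,L2,L3] — begin 0,0,0
+L1 (α=1) → [156, 91, 206]
+L2 (α=1/2) → [161/2, 203/2, 279/2]
+L3 (α=4/5) → [1241/10, 2243/10, 1231/10]
rounded: [124, 224, 123]

query (3,1) [L1,L2,L3] — begin 0,0,0
+L1 (α=1/2) → [22, 72, 46]
+L2 (α=3/8) → [653/8, 267/2, 281/8]
+L3 (α=4/5) → [1289/8, 779/10, 8089/40]
= [161, 78, 202]

(2,0) stack=L1,L2,L3; from [0,0,0]:
+L1 (α=3/4) → [183/4, 351/4, 108]
+L2 (α=3/4) → [2367/16, 2175/16, 165]
+L3 (α=1/2) → [3311/32, 4799/32, 200]
rounded: [103, 150, 200]

at x=3,y=0 over L1,L2,L3,L4,L5,L6:
after L1 α=1/3: [67, 187/3, 166/3]
after L2 α=1/4: [191/2, 257/4, 313/4]
after L3 α=1/3: [388/3, 149/2, 581/6]
after L4 α=3/4: [739/12, 1133/8, 1373/24]
after L5 α=1/5: [203/3, 305/2, 283/6]
after L6 α=3/4: [1535/12, 659/8, 1165/24]
= [128, 82, 49]

(3,1) stack=L1,L2,L3,L4,L5,L6; from [0,0,0]:
after L1 α=1/2: [22, 72, 46]
after L2 α=3/8: [653/8, 267/2, 281/8]
after L3 α=4/5: [1289/8, 779/10, 8089/40]
after L4 α=2/3: [5129/24, 3559/30, 8083/40]
after L5 α=0: [5129/24, 3559/30, 8083/40]
after L6 α=1/4: [5513/32, 4589/40, 24809/160]
→ [172, 115, 155]

(0,0) stack=L1,L2,L3,L4,L5,L6; from [0,0,0]:
+L1 (α=0) → [0, 0, 0]
+L2 (α=1/5) → [128/5, 234/5, 7]
+L3 (α=1/8) → [2031/40, 667/10, 25/4]
+L4 (α=6/7) → [33951/280, 15787/70, 1681/28]
+L5 (α=1/5) → [39481/350, 38154/175, 598/7]
+L6 (α=1/7) → [127718/1225, 255874/1225, 5072/49]
rounded: [104, 209, 104]


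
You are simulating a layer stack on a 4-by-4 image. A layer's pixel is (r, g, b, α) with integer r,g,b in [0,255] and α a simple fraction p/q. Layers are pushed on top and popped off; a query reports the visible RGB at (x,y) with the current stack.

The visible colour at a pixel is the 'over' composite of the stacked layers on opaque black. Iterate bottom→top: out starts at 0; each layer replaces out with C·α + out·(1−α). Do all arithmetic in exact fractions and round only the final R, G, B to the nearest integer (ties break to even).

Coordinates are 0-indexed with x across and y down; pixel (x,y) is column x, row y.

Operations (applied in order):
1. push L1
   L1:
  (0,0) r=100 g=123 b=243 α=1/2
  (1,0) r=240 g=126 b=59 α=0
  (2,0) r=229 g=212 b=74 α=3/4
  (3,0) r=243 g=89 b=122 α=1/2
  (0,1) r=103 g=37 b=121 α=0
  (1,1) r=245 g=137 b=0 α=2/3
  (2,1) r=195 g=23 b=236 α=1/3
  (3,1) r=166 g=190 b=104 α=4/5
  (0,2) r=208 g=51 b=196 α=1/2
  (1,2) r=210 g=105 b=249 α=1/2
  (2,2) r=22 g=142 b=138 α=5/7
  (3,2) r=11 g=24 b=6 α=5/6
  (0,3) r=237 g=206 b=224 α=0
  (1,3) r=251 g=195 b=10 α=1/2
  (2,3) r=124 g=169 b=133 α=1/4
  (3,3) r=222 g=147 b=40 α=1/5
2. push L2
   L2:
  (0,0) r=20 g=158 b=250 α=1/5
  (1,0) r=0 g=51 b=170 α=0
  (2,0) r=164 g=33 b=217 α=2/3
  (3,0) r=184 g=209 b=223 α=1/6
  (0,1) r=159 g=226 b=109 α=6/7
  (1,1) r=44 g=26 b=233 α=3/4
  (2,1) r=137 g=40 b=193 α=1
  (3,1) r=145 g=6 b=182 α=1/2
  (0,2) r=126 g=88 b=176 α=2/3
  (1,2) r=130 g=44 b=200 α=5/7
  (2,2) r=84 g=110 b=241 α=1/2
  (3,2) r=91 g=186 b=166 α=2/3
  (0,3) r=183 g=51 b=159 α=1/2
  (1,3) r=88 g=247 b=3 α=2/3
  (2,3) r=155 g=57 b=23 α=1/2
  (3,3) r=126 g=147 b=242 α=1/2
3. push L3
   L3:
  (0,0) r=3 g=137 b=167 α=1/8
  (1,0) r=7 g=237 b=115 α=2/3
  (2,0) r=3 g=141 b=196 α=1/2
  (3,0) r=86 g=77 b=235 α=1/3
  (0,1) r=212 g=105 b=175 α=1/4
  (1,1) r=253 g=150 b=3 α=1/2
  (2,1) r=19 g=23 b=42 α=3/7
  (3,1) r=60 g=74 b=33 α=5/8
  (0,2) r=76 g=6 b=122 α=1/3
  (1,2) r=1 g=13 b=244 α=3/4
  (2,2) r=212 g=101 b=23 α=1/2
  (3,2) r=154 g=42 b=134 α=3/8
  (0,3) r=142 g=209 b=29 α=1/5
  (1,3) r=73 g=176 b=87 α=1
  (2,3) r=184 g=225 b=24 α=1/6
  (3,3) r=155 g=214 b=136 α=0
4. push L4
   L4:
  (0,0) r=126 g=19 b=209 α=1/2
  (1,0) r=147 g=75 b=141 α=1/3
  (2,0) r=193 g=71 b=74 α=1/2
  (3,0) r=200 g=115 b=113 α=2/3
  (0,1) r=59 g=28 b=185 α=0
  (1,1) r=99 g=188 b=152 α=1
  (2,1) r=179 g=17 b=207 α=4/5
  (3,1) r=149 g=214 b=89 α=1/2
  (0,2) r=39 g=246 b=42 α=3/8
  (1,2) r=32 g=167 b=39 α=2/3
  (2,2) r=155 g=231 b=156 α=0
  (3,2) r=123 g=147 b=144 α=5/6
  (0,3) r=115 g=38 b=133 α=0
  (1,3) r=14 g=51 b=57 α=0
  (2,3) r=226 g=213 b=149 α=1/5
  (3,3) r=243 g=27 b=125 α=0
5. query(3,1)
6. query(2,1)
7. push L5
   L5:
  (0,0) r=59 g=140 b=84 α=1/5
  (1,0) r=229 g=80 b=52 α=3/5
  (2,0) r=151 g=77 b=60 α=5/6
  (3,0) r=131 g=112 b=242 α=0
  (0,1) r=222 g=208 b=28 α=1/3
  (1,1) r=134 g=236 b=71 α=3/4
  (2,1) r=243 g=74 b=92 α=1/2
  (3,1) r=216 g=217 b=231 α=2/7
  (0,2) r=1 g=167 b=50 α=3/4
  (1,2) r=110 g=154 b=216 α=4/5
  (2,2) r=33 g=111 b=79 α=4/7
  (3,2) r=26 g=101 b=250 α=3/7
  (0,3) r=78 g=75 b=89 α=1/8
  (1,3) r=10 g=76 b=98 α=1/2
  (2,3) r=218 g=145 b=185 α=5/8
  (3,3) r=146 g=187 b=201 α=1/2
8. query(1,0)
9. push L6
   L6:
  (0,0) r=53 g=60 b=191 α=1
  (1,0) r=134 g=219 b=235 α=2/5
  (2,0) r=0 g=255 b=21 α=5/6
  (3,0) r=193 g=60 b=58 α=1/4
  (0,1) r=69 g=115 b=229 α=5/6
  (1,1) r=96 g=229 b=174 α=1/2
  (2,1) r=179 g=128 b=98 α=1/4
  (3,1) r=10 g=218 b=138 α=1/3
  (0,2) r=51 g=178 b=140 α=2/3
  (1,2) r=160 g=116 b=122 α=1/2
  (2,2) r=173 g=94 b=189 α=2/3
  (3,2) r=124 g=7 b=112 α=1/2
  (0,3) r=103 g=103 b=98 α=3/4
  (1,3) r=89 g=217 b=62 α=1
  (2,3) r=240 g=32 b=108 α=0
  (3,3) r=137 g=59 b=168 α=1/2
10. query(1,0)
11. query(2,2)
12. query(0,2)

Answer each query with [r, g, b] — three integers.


query (3,1) [L1,L2,L3,L4] — begin 0,0,0
after L1 α=4/5: [664/5, 152, 416/5]
after L2 α=1/2: [1389/10, 79, 663/5]
after L3 α=5/8: [7167/80, 607/8, 1407/20]
after L4 α=1/2: [19087/160, 2319/16, 3187/40]
= [119, 145, 80]

at x=2,y=1 over L1,L2,L3,L4:
+L1 (α=1/3) → [65, 23/3, 236/3]
+L2 (α=1) → [137, 40, 193]
+L3 (α=3/7) → [605/7, 229/7, 898/7]
+L4 (α=4/5) → [5617/35, 141/7, 6694/35]
rounded: [160, 20, 191]

query (1,0) [L1,L2,L3,L4,L5] — begin 0,0,0
L1 α=0: [0, 0, 0]
L2 α=0: [0, 0, 0]
L3 α=2/3: [14/3, 158, 230/3]
L4 α=1/3: [469/9, 391/3, 883/9]
L5 α=3/5: [7121/45, 1502/15, 634/9]
→ [158, 100, 70]

(1,0) stack=L1,L2,L3,L4,L5,L6; from [0,0,0]:
after L1 α=0: [0, 0, 0]
after L2 α=0: [0, 0, 0]
after L3 α=2/3: [14/3, 158, 230/3]
after L4 α=1/3: [469/9, 391/3, 883/9]
after L5 α=3/5: [7121/45, 1502/15, 634/9]
after L6 α=2/5: [11141/75, 3692/25, 2044/15]
= [149, 148, 136]

query (2,2) [L1,L2,L3,L4,L5,L6] — begin 0,0,0
+L1 (α=5/7) → [110/7, 710/7, 690/7]
+L2 (α=1/2) → [349/7, 740/7, 2377/14]
+L3 (α=1/2) → [1833/14, 1447/14, 2699/28]
+L4 (α=0) → [1833/14, 1447/14, 2699/28]
+L5 (α=4/7) → [7347/98, 10557/98, 16945/196]
+L6 (α=2/3) → [41255/294, 28981/294, 91033/588]
→ [140, 99, 155]

query (0,2) [L1,L2,L3,L4,L5,L6] — begin 0,0,0
after L1 α=1/2: [104, 51/2, 98]
after L2 α=2/3: [356/3, 403/6, 150]
after L3 α=1/3: [940/9, 421/9, 422/3]
after L4 α=3/8: [5753/72, 8747/72, 311/3]
after L5 α=3/4: [5969/288, 44819/288, 761/12]
after L6 α=2/3: [35345/864, 147347/864, 4121/36]
= [41, 171, 114]


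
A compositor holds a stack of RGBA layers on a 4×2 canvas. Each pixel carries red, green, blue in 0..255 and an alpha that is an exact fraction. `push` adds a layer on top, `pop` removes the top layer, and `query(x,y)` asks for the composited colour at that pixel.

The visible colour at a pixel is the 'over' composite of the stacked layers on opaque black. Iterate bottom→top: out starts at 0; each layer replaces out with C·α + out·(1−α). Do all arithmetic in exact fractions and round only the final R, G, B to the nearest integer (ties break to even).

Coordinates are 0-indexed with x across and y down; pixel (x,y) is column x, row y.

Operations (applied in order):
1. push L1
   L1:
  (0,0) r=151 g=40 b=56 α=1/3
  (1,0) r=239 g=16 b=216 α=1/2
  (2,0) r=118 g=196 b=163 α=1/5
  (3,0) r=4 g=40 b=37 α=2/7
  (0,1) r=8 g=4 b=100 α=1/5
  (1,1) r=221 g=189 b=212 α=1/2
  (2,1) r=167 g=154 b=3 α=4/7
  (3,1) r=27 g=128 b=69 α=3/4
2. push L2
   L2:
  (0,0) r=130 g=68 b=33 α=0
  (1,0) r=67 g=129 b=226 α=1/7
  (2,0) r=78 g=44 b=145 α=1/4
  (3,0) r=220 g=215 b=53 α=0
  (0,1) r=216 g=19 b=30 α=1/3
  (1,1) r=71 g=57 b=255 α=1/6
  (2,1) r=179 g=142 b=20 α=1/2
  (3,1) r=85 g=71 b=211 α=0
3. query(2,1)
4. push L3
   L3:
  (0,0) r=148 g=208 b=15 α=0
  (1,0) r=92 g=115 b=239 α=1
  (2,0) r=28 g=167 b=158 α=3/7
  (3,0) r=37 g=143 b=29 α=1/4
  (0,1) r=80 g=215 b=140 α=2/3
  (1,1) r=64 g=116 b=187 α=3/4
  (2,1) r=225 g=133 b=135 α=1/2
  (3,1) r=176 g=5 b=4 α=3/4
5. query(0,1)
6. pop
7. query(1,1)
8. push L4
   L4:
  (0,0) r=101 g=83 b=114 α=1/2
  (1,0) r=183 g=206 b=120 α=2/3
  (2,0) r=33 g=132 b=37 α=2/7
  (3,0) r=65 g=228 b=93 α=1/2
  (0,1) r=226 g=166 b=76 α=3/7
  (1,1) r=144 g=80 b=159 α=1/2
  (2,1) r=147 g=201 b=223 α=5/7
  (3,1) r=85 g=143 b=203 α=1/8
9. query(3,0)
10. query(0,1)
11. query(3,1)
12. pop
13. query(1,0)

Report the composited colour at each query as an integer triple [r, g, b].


query (2,1) [L1,L2] — begin 0,0,0
+L1 (α=4/7) → [668/7, 88, 12/7]
+L2 (α=1/2) → [1921/14, 115, 76/7]
→ [137, 115, 11]

query (0,1) [L1,L2,L3] — begin 0,0,0
L1 α=1/5: [8/5, 4/5, 20]
L2 α=1/3: [1096/15, 103/15, 70/3]
L3 α=2/3: [3496/45, 6553/45, 910/9]
→ [78, 146, 101]

at x=1,y=1 over L1,L2:
L1 α=1/2: [221/2, 189/2, 106]
L2 α=1/6: [1247/12, 353/4, 785/6]
= [104, 88, 131]

at x=3,y=0 over L1,L2,L4:
L1 α=2/7: [8/7, 80/7, 74/7]
L2 α=0: [8/7, 80/7, 74/7]
L4 α=1/2: [463/14, 838/7, 725/14]
= [33, 120, 52]

query (0,1) [L1,L2,L4] — begin 0,0,0
after L1 α=1/5: [8/5, 4/5, 20]
after L2 α=1/3: [1096/15, 103/15, 70/3]
after L4 α=3/7: [14554/105, 1126/15, 964/21]
= [139, 75, 46]

query (3,1) [L1,L2,L4] — begin 0,0,0
+L1 (α=3/4) → [81/4, 96, 207/4]
+L2 (α=0) → [81/4, 96, 207/4]
+L4 (α=1/8) → [907/32, 815/8, 2261/32]
rounded: [28, 102, 71]

(1,0) stack=L1,L2; from [0,0,0]:
L1 α=1/2: [239/2, 8, 108]
L2 α=1/7: [112, 177/7, 874/7]
→ [112, 25, 125]


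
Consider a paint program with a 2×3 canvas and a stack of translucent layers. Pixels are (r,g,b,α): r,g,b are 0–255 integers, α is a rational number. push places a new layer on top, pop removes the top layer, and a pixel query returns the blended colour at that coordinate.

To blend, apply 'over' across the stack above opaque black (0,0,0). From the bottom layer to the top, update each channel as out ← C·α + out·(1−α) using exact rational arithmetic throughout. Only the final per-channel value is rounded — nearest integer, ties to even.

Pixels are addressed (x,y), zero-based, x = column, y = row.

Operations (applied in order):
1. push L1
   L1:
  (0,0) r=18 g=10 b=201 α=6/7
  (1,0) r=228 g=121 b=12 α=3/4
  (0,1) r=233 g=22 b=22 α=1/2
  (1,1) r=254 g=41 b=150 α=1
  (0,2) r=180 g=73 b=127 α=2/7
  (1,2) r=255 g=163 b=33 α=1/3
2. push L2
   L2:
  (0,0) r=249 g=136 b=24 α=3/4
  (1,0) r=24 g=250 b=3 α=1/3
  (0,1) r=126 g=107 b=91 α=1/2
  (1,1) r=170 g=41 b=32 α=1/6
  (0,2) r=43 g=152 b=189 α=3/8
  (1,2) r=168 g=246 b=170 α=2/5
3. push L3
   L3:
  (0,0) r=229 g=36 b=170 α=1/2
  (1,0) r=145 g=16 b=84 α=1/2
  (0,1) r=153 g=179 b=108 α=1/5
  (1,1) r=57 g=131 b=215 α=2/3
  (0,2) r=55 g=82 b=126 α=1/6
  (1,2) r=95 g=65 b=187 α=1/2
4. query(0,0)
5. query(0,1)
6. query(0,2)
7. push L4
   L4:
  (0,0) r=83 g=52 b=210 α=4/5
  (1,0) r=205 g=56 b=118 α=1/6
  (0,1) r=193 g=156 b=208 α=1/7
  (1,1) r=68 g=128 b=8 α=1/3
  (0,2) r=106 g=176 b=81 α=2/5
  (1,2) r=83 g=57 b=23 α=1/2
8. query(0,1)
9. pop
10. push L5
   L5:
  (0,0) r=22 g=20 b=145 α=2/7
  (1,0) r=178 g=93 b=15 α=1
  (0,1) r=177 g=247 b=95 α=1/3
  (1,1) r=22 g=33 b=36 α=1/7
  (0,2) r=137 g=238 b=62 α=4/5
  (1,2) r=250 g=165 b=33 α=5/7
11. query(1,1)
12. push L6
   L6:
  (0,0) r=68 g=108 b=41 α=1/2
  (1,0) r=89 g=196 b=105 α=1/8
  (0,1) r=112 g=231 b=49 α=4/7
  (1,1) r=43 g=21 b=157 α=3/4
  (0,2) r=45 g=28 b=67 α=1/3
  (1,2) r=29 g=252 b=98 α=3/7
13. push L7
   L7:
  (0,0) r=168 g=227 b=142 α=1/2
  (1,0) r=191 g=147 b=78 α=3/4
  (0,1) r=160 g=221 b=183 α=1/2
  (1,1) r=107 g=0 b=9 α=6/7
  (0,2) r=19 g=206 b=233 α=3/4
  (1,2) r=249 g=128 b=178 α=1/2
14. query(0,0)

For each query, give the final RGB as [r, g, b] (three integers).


(0,0) stack=L1,L2,L3; from [0,0,0]:
after L1 α=6/7: [108/7, 60/7, 1206/7]
after L2 α=3/4: [5337/28, 729/7, 855/14]
after L3 α=1/2: [11749/56, 981/14, 3235/28]
rounded: [210, 70, 116]

(0,1) stack=L1,L2,L3; from [0,0,0]:
after L1 α=1/2: [233/2, 11, 11]
after L2 α=1/2: [485/4, 59, 51]
after L3 α=1/5: [638/5, 83, 312/5]
rounded: [128, 83, 62]

query (0,2) [L1,L2,L3] — begin 0,0,0
+L1 (α=2/7) → [360/7, 146/7, 254/7]
+L2 (α=3/8) → [2703/56, 1961/28, 5239/56]
+L3 (α=1/6) → [16595/336, 12101/168, 33251/336]
rounded: [49, 72, 99]

query (0,1) [L1,L2,L3,L4] — begin 0,0,0
after L1 α=1/2: [233/2, 11, 11]
after L2 α=1/2: [485/4, 59, 51]
after L3 α=1/5: [638/5, 83, 312/5]
after L4 α=1/7: [4793/35, 654/7, 416/5]
→ [137, 93, 83]

at x=1,y=1 over L1,L2,L3,L5:
+L1 (α=1) → [254, 41, 150]
+L2 (α=1/6) → [240, 41, 391/3]
+L3 (α=2/3) → [118, 101, 1681/9]
+L5 (α=1/7) → [730/7, 639/7, 3470/21]
→ [104, 91, 165]

query (0,0) [L1,L2,L3,L5,L6,L7] — begin 0,0,0
L1 α=6/7: [108/7, 60/7, 1206/7]
L2 α=3/4: [5337/28, 729/7, 855/14]
L3 α=1/2: [11749/56, 981/14, 3235/28]
L5 α=2/7: [61209/392, 5465/98, 24295/196]
L6 α=1/2: [87865/784, 16049/196, 32331/392]
L7 α=1/2: [219577/1568, 60541/392, 87995/784]
rounded: [140, 154, 112]


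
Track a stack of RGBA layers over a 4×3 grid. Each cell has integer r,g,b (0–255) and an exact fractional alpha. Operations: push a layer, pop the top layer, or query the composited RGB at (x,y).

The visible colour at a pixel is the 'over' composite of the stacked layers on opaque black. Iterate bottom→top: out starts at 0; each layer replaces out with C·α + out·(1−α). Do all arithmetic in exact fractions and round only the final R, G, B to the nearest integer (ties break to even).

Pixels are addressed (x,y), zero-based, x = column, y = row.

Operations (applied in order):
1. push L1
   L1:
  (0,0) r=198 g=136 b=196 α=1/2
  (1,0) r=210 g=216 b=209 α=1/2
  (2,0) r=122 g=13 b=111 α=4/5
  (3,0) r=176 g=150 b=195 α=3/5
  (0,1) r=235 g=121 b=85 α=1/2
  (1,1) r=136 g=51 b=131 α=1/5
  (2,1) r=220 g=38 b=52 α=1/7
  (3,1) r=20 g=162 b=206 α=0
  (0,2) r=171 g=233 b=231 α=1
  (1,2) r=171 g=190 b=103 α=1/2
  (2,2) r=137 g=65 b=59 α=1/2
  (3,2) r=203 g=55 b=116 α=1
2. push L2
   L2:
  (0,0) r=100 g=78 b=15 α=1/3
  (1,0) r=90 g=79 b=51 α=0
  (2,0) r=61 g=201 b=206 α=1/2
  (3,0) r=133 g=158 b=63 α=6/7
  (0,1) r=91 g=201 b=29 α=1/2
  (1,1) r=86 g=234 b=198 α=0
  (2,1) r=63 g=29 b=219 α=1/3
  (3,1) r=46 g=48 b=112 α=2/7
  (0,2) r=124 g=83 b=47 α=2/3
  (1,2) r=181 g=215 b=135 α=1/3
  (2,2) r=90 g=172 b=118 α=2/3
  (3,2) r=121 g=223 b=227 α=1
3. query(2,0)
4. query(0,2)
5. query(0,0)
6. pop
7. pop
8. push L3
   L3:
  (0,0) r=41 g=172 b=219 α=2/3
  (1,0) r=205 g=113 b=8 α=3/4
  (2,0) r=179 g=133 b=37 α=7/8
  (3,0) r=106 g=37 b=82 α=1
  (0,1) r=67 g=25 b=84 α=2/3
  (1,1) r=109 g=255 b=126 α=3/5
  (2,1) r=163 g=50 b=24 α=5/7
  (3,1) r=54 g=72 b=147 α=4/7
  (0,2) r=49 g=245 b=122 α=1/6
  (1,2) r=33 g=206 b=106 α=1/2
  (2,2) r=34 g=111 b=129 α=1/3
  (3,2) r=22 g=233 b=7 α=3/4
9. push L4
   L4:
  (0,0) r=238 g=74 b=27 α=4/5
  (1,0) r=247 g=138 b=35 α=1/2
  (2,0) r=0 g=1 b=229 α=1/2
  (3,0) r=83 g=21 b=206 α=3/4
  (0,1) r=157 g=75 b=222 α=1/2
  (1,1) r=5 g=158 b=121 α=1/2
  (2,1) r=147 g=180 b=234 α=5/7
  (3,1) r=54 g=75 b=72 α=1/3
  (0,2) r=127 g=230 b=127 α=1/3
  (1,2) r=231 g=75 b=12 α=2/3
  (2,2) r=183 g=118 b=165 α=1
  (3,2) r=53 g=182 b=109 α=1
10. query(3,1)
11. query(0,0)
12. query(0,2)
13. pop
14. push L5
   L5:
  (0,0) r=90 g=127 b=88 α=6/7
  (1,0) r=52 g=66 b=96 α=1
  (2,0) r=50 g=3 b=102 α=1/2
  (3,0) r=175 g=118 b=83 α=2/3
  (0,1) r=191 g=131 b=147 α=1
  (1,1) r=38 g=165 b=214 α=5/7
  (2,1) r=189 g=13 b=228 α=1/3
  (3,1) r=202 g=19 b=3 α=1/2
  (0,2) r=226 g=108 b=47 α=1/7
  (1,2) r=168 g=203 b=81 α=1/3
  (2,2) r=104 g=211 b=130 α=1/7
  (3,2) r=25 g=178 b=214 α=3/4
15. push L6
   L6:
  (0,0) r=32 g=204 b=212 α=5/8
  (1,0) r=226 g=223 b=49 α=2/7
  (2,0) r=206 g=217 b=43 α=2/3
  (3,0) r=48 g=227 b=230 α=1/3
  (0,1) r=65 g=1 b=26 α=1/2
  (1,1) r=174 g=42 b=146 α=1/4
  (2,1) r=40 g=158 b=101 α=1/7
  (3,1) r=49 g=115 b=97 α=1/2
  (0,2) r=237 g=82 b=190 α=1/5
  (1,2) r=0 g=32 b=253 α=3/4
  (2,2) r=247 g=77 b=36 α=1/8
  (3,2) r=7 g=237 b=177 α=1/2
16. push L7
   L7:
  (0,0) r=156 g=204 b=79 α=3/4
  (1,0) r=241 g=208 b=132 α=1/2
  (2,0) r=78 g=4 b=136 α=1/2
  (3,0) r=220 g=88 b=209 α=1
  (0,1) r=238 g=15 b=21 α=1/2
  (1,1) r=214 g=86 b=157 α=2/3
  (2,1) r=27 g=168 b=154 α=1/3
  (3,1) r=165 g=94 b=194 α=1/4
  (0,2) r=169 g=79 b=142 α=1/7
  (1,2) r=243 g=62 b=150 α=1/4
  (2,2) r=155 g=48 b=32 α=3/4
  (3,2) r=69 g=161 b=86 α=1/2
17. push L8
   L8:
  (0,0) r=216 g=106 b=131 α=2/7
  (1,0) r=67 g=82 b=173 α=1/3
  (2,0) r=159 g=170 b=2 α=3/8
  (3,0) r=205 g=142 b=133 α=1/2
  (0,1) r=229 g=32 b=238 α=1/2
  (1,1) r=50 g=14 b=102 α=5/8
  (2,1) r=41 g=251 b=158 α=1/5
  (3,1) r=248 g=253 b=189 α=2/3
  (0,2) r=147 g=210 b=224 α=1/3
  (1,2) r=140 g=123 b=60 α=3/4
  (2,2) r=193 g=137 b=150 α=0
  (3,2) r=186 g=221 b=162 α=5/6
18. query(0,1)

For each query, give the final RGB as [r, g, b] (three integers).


at x=2,y=0 over L1,L2:
L1 α=4/5: [488/5, 52/5, 444/5]
L2 α=1/2: [793/10, 1057/10, 737/5]
rounded: [79, 106, 147]

at x=0,y=2 over L1,L2:
after L1 α=1: [171, 233, 231]
after L2 α=2/3: [419/3, 133, 325/3]
= [140, 133, 108]

(0,0) stack=L1,L2; from [0,0,0]:
+L1 (α=1/2) → [99, 68, 98]
+L2 (α=1/3) → [298/3, 214/3, 211/3]
= [99, 71, 70]

at x=3,y=1 over L3,L4:
after L3 α=4/7: [216/7, 288/7, 84]
after L4 α=1/3: [270/7, 367/7, 80]
→ [39, 52, 80]

at x=0,y=0 over L3,L4:
L3 α=2/3: [82/3, 344/3, 146]
L4 α=4/5: [2938/15, 1232/15, 254/5]
= [196, 82, 51]

query (0,2) [L3,L4] — begin 0,0,0
L3 α=1/6: [49/6, 245/6, 61/3]
L4 α=1/3: [430/9, 935/9, 503/9]
= [48, 104, 56]

at x=0,y=1 over L3,L5,L6,L7,L8:
L3 α=2/3: [134/3, 50/3, 56]
L5 α=1: [191, 131, 147]
L6 α=1/2: [128, 66, 173/2]
L7 α=1/2: [183, 81/2, 215/4]
L8 α=1/2: [206, 145/4, 1167/8]
→ [206, 36, 146]
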